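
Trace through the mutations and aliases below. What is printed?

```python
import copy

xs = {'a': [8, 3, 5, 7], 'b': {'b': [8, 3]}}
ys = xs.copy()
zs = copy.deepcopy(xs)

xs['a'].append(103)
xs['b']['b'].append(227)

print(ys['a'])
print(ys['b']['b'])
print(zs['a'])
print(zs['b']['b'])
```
[8, 3, 5, 7, 103]
[8, 3, 227]
[8, 3, 5, 7]
[8, 3]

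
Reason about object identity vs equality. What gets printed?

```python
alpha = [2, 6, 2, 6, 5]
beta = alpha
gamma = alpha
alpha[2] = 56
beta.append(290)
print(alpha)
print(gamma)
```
[2, 6, 56, 6, 5, 290]
[2, 6, 56, 6, 5, 290]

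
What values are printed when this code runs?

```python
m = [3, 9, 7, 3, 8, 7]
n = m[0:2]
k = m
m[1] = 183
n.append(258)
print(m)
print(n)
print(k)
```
[3, 183, 7, 3, 8, 7]
[3, 9, 258]
[3, 183, 7, 3, 8, 7]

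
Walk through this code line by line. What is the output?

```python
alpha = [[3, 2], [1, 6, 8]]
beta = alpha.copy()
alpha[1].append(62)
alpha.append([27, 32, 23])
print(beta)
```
[[3, 2], [1, 6, 8, 62]]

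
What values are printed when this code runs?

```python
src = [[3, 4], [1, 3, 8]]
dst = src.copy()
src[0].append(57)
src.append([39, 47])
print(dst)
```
[[3, 4, 57], [1, 3, 8]]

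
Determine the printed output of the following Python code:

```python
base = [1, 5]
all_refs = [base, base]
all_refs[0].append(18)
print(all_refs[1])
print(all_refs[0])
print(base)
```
[1, 5, 18]
[1, 5, 18]
[1, 5, 18]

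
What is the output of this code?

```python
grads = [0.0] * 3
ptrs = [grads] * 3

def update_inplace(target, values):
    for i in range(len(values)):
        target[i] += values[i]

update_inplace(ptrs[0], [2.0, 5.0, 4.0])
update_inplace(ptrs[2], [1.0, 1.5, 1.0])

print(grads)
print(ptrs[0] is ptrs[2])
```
[3.0, 6.5, 5.0]
True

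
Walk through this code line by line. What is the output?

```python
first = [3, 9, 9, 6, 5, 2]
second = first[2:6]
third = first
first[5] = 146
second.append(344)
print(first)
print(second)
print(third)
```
[3, 9, 9, 6, 5, 146]
[9, 6, 5, 2, 344]
[3, 9, 9, 6, 5, 146]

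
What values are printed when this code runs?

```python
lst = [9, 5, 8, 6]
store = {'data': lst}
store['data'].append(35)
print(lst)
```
[9, 5, 8, 6, 35]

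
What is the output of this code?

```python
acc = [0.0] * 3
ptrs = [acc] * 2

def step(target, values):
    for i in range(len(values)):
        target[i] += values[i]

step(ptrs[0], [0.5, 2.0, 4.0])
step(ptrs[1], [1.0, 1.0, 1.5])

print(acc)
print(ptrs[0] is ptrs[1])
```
[1.5, 3.0, 5.5]
True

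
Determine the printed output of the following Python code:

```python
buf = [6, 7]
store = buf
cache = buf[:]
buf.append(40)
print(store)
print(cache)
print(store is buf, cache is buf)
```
[6, 7, 40]
[6, 7]
True False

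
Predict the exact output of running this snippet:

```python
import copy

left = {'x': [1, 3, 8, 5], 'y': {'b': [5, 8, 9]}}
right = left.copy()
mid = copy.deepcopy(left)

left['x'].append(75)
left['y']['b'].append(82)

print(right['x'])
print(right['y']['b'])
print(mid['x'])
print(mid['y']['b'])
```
[1, 3, 8, 5, 75]
[5, 8, 9, 82]
[1, 3, 8, 5]
[5, 8, 9]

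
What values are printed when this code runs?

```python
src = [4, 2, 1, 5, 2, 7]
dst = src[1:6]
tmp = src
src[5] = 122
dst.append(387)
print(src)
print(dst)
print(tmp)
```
[4, 2, 1, 5, 2, 122]
[2, 1, 5, 2, 7, 387]
[4, 2, 1, 5, 2, 122]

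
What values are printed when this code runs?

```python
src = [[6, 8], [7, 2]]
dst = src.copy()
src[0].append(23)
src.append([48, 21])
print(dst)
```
[[6, 8, 23], [7, 2]]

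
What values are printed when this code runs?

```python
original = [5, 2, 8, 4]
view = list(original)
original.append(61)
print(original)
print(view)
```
[5, 2, 8, 4, 61]
[5, 2, 8, 4]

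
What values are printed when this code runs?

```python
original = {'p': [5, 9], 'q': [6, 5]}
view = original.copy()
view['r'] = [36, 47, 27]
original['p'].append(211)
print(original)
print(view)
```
{'p': [5, 9, 211], 'q': [6, 5]}
{'p': [5, 9, 211], 'q': [6, 5], 'r': [36, 47, 27]}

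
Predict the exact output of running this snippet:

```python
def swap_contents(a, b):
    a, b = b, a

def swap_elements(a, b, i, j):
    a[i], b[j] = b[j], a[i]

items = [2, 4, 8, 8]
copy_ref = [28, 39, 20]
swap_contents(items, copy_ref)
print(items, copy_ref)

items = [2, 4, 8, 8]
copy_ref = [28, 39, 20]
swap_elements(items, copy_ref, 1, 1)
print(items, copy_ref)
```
[2, 4, 8, 8] [28, 39, 20]
[2, 39, 8, 8] [28, 4, 20]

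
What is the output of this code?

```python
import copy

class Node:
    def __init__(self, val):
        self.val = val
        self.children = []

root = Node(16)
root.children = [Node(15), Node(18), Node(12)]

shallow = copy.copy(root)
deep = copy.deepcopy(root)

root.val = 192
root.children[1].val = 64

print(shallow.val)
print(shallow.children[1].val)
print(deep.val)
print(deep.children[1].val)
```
16
64
16
18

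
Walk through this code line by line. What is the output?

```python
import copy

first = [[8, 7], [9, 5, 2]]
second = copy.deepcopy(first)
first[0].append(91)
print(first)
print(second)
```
[[8, 7, 91], [9, 5, 2]]
[[8, 7], [9, 5, 2]]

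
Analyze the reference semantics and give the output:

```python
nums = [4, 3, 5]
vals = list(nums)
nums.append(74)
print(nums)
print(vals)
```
[4, 3, 5, 74]
[4, 3, 5]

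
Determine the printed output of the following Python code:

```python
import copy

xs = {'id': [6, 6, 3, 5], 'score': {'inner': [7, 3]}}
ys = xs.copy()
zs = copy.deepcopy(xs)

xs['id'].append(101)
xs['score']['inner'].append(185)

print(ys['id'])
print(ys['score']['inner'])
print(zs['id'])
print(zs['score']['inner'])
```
[6, 6, 3, 5, 101]
[7, 3, 185]
[6, 6, 3, 5]
[7, 3]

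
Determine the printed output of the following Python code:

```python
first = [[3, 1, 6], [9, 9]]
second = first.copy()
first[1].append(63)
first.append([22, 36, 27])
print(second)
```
[[3, 1, 6], [9, 9, 63]]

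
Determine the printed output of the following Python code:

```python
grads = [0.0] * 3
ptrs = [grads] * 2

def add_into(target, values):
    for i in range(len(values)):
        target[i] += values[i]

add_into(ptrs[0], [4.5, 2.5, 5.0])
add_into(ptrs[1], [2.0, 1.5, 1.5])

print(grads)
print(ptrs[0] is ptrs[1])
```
[6.5, 4.0, 6.5]
True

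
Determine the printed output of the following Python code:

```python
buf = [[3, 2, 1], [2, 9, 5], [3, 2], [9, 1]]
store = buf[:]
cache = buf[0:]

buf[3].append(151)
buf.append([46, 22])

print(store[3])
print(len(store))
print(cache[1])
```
[9, 1, 151]
4
[2, 9, 5]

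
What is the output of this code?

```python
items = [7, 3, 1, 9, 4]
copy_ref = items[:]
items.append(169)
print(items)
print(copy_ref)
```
[7, 3, 1, 9, 4, 169]
[7, 3, 1, 9, 4]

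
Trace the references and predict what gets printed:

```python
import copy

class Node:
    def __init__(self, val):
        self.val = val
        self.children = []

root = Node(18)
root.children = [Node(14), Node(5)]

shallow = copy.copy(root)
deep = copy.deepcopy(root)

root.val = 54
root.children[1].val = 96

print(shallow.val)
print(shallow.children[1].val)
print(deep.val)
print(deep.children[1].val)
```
18
96
18
5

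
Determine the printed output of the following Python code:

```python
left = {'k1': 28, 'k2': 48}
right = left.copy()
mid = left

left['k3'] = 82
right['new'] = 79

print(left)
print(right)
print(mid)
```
{'k1': 28, 'k2': 48, 'k3': 82}
{'k1': 28, 'k2': 48, 'new': 79}
{'k1': 28, 'k2': 48, 'k3': 82}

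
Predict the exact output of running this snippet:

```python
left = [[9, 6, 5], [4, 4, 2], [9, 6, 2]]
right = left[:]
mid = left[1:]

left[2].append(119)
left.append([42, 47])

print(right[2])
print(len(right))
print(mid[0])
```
[9, 6, 2, 119]
3
[4, 4, 2]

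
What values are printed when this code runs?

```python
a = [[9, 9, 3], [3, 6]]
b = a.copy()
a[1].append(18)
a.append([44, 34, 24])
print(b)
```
[[9, 9, 3], [3, 6, 18]]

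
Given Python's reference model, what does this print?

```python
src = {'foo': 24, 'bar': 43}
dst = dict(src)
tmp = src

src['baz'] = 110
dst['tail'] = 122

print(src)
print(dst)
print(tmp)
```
{'foo': 24, 'bar': 43, 'baz': 110}
{'foo': 24, 'bar': 43, 'tail': 122}
{'foo': 24, 'bar': 43, 'baz': 110}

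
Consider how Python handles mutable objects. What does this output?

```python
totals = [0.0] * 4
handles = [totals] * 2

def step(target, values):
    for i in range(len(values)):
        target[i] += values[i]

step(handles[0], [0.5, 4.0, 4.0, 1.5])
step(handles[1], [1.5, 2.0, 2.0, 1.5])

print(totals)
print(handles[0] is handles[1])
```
[2.0, 6.0, 6.0, 3.0]
True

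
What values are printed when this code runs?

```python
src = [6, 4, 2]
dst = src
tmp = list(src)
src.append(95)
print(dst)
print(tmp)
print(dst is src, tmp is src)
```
[6, 4, 2, 95]
[6, 4, 2]
True False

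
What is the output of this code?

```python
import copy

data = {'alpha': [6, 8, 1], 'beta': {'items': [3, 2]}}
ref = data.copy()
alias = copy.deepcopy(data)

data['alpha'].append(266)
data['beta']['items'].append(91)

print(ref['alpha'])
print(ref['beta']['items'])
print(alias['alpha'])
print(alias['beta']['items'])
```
[6, 8, 1, 266]
[3, 2, 91]
[6, 8, 1]
[3, 2]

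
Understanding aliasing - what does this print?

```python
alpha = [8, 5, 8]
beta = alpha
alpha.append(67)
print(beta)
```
[8, 5, 8, 67]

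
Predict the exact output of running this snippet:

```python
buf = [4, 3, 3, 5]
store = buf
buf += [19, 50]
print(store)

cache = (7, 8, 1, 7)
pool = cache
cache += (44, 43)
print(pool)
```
[4, 3, 3, 5, 19, 50]
(7, 8, 1, 7)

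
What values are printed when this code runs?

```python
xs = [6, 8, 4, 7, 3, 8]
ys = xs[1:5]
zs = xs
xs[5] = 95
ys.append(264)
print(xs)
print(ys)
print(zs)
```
[6, 8, 4, 7, 3, 95]
[8, 4, 7, 3, 264]
[6, 8, 4, 7, 3, 95]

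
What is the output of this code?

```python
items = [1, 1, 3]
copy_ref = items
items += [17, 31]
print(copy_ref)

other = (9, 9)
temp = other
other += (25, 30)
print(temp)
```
[1, 1, 3, 17, 31]
(9, 9)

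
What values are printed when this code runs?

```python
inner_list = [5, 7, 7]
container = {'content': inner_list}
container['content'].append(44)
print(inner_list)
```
[5, 7, 7, 44]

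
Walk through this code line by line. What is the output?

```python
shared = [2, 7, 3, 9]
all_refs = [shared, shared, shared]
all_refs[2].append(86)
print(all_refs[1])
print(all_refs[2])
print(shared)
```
[2, 7, 3, 9, 86]
[2, 7, 3, 9, 86]
[2, 7, 3, 9, 86]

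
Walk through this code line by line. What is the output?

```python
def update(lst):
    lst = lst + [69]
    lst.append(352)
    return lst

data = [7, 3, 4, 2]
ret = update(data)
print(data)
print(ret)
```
[7, 3, 4, 2]
[7, 3, 4, 2, 69, 352]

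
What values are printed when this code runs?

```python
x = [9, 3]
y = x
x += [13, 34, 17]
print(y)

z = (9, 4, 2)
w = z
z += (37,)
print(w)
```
[9, 3, 13, 34, 17]
(9, 4, 2)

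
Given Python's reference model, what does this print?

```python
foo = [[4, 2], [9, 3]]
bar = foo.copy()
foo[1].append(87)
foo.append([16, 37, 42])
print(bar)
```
[[4, 2], [9, 3, 87]]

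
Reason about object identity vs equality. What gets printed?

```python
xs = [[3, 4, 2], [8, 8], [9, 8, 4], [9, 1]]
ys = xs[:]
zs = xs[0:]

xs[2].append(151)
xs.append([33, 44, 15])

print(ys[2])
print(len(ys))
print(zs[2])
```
[9, 8, 4, 151]
4
[9, 8, 4, 151]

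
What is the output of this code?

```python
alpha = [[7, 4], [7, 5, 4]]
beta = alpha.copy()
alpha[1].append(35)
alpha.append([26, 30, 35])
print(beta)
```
[[7, 4], [7, 5, 4, 35]]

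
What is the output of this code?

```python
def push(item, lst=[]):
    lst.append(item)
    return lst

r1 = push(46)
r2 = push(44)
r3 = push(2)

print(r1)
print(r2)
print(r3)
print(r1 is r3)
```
[46, 44, 2]
[46, 44, 2]
[46, 44, 2]
True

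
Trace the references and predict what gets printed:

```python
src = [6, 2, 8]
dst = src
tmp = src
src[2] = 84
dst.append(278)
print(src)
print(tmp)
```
[6, 2, 84, 278]
[6, 2, 84, 278]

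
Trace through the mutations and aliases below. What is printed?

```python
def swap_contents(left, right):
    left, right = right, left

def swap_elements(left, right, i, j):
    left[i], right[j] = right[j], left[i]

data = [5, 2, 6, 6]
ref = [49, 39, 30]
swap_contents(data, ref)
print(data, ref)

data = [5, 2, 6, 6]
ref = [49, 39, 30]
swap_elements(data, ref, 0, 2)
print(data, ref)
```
[5, 2, 6, 6] [49, 39, 30]
[30, 2, 6, 6] [49, 39, 5]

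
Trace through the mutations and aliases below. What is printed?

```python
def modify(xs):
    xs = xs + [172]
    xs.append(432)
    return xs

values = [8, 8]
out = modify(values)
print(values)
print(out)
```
[8, 8]
[8, 8, 172, 432]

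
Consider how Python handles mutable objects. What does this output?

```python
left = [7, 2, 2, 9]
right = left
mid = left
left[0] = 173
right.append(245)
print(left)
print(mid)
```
[173, 2, 2, 9, 245]
[173, 2, 2, 9, 245]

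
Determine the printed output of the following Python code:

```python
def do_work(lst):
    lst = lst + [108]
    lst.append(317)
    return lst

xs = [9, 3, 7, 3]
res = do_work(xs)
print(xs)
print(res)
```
[9, 3, 7, 3]
[9, 3, 7, 3, 108, 317]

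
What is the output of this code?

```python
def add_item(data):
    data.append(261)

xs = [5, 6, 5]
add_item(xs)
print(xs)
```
[5, 6, 5, 261]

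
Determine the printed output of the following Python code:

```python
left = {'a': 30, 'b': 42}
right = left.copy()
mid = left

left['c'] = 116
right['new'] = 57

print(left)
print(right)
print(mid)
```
{'a': 30, 'b': 42, 'c': 116}
{'a': 30, 'b': 42, 'new': 57}
{'a': 30, 'b': 42, 'c': 116}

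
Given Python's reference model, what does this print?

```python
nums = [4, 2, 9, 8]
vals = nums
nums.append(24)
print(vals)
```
[4, 2, 9, 8, 24]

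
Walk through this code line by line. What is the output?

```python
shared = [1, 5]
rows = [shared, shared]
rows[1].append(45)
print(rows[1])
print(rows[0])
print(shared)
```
[1, 5, 45]
[1, 5, 45]
[1, 5, 45]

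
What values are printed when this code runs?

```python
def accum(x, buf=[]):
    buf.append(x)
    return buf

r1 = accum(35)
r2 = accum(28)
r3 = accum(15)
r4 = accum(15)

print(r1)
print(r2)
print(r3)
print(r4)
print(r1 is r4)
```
[35, 28, 15, 15]
[35, 28, 15, 15]
[35, 28, 15, 15]
[35, 28, 15, 15]
True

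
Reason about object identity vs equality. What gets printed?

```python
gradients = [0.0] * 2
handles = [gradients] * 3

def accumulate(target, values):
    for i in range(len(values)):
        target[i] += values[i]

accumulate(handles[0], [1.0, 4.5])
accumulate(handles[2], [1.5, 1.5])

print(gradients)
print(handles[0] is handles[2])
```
[2.5, 6.0]
True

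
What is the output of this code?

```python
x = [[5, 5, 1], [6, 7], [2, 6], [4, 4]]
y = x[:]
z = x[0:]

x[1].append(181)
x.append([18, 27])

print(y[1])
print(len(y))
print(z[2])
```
[6, 7, 181]
4
[2, 6]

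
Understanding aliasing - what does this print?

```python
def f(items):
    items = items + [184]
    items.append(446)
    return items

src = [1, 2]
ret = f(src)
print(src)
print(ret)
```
[1, 2]
[1, 2, 184, 446]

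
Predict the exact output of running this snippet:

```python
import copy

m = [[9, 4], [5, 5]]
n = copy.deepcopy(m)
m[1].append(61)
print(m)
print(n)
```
[[9, 4], [5, 5, 61]]
[[9, 4], [5, 5]]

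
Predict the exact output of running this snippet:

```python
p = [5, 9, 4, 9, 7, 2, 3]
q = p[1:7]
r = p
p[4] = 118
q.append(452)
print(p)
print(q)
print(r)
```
[5, 9, 4, 9, 118, 2, 3]
[9, 4, 9, 7, 2, 3, 452]
[5, 9, 4, 9, 118, 2, 3]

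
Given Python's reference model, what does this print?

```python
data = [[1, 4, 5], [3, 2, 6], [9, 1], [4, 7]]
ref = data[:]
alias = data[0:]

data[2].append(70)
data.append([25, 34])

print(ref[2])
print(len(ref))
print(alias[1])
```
[9, 1, 70]
4
[3, 2, 6]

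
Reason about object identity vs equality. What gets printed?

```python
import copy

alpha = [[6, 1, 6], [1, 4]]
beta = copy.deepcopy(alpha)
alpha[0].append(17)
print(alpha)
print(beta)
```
[[6, 1, 6, 17], [1, 4]]
[[6, 1, 6], [1, 4]]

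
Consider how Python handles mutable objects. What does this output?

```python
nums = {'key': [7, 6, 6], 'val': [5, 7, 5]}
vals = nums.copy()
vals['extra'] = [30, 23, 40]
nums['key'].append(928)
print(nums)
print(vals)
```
{'key': [7, 6, 6, 928], 'val': [5, 7, 5]}
{'key': [7, 6, 6, 928], 'val': [5, 7, 5], 'extra': [30, 23, 40]}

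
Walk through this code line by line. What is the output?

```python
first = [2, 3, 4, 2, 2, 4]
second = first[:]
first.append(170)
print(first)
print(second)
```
[2, 3, 4, 2, 2, 4, 170]
[2, 3, 4, 2, 2, 4]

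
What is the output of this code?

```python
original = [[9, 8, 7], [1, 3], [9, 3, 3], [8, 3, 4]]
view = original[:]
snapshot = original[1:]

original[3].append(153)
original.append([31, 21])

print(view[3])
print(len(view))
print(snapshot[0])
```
[8, 3, 4, 153]
4
[1, 3]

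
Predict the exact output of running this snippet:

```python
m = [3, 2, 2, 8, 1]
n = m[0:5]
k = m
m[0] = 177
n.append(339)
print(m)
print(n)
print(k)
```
[177, 2, 2, 8, 1]
[3, 2, 2, 8, 1, 339]
[177, 2, 2, 8, 1]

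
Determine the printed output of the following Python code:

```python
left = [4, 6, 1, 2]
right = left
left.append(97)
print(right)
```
[4, 6, 1, 2, 97]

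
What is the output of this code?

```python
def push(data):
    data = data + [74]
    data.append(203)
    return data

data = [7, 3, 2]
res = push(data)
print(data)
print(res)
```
[7, 3, 2]
[7, 3, 2, 74, 203]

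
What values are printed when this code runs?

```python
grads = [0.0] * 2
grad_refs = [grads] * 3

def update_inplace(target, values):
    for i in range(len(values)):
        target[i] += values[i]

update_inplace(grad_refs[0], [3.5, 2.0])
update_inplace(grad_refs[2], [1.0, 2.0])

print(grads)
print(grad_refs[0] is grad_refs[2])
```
[4.5, 4.0]
True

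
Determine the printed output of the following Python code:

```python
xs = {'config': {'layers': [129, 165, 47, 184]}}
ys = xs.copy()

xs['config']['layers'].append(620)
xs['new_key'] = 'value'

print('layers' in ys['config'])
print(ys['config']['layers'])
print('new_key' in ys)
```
True
[129, 165, 47, 184, 620]
False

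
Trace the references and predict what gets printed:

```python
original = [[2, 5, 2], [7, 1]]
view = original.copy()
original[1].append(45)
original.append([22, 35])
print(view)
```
[[2, 5, 2], [7, 1, 45]]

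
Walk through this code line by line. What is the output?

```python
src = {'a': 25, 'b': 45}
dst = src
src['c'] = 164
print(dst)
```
{'a': 25, 'b': 45, 'c': 164}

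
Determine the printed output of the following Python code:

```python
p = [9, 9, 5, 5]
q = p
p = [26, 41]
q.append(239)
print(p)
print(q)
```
[26, 41]
[9, 9, 5, 5, 239]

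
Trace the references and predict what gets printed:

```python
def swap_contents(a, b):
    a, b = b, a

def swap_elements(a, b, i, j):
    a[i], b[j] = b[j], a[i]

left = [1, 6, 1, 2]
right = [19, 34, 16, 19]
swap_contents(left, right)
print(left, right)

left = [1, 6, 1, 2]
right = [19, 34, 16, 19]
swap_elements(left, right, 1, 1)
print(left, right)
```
[1, 6, 1, 2] [19, 34, 16, 19]
[1, 34, 1, 2] [19, 6, 16, 19]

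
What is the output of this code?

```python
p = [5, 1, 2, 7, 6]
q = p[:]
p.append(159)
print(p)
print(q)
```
[5, 1, 2, 7, 6, 159]
[5, 1, 2, 7, 6]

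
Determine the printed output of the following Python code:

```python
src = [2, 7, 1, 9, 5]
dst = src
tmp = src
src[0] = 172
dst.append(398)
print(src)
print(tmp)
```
[172, 7, 1, 9, 5, 398]
[172, 7, 1, 9, 5, 398]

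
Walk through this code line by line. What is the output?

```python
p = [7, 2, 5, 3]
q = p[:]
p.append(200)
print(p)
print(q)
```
[7, 2, 5, 3, 200]
[7, 2, 5, 3]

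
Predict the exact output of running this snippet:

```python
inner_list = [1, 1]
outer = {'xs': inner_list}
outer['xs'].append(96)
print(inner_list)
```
[1, 1, 96]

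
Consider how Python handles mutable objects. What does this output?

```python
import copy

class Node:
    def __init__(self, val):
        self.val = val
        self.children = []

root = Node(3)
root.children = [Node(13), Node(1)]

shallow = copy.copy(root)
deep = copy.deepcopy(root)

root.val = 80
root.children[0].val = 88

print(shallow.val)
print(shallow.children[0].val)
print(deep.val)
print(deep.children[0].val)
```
3
88
3
13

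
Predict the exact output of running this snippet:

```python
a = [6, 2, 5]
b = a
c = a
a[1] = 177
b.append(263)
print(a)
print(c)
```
[6, 177, 5, 263]
[6, 177, 5, 263]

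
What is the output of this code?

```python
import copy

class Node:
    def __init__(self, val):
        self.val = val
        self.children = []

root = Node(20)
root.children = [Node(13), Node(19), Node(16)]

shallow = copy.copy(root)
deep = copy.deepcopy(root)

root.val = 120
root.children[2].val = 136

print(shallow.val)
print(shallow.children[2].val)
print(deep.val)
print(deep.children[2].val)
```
20
136
20
16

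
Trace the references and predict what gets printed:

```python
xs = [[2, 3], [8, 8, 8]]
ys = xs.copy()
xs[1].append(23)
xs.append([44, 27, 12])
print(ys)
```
[[2, 3], [8, 8, 8, 23]]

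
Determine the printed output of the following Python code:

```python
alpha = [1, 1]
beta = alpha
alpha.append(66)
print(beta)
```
[1, 1, 66]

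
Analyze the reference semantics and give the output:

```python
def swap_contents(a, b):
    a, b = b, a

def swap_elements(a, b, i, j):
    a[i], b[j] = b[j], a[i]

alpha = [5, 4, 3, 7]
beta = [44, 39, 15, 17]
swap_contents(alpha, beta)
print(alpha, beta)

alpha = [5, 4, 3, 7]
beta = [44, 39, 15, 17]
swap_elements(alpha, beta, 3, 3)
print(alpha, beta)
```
[5, 4, 3, 7] [44, 39, 15, 17]
[5, 4, 3, 17] [44, 39, 15, 7]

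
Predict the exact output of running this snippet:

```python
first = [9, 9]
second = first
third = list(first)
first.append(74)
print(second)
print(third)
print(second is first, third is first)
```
[9, 9, 74]
[9, 9]
True False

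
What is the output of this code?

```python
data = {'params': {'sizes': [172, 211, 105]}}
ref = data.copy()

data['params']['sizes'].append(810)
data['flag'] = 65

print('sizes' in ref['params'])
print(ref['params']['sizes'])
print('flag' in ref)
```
True
[172, 211, 105, 810]
False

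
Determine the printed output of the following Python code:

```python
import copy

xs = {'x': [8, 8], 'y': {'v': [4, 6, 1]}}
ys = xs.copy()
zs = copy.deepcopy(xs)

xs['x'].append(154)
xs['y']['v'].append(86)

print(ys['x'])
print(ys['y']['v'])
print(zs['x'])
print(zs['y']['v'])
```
[8, 8, 154]
[4, 6, 1, 86]
[8, 8]
[4, 6, 1]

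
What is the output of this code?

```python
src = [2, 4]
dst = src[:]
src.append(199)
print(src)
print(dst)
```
[2, 4, 199]
[2, 4]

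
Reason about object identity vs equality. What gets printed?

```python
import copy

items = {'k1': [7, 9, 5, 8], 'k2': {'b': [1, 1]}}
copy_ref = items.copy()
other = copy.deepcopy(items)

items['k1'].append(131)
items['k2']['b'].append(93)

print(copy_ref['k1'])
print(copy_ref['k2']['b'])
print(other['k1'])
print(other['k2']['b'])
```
[7, 9, 5, 8, 131]
[1, 1, 93]
[7, 9, 5, 8]
[1, 1]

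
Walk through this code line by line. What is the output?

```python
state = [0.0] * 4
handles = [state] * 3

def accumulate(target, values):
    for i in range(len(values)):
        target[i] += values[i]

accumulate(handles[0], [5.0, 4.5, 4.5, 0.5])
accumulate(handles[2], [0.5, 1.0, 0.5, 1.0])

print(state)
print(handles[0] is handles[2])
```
[5.5, 5.5, 5.0, 1.5]
True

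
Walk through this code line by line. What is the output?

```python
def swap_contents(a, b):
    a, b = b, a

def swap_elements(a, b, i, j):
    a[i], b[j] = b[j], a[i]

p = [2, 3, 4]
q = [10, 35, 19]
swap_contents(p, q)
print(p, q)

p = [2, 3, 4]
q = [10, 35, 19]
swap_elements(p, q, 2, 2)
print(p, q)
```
[2, 3, 4] [10, 35, 19]
[2, 3, 19] [10, 35, 4]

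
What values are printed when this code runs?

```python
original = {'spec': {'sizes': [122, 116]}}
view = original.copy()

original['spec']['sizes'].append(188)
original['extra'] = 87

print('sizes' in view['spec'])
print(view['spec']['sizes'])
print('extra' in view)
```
True
[122, 116, 188]
False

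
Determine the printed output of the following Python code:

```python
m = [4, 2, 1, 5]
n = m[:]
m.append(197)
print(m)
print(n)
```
[4, 2, 1, 5, 197]
[4, 2, 1, 5]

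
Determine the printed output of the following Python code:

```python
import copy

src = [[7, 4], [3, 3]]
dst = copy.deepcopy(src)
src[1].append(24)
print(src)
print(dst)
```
[[7, 4], [3, 3, 24]]
[[7, 4], [3, 3]]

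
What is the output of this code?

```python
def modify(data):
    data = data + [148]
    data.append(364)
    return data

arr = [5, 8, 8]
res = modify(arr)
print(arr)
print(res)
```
[5, 8, 8]
[5, 8, 8, 148, 364]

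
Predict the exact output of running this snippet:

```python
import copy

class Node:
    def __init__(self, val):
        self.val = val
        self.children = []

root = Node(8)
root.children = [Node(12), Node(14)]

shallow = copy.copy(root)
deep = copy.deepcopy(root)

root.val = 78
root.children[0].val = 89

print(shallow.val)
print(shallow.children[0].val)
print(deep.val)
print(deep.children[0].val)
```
8
89
8
12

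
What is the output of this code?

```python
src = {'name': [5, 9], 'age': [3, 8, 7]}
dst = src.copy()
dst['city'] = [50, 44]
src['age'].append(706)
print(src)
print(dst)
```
{'name': [5, 9], 'age': [3, 8, 7, 706]}
{'name': [5, 9], 'age': [3, 8, 7, 706], 'city': [50, 44]}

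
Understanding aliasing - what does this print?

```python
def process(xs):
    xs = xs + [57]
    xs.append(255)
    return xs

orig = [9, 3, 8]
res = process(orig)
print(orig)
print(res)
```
[9, 3, 8]
[9, 3, 8, 57, 255]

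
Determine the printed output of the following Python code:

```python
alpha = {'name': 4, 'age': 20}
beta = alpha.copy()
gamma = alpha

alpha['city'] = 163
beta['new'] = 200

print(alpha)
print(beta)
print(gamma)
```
{'name': 4, 'age': 20, 'city': 163}
{'name': 4, 'age': 20, 'new': 200}
{'name': 4, 'age': 20, 'city': 163}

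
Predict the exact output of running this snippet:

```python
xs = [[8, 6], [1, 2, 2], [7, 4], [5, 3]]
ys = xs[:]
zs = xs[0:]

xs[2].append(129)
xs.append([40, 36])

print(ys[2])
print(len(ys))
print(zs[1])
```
[7, 4, 129]
4
[1, 2, 2]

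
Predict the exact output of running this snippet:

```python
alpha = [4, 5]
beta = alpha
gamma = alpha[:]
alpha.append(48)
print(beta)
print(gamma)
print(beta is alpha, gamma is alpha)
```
[4, 5, 48]
[4, 5]
True False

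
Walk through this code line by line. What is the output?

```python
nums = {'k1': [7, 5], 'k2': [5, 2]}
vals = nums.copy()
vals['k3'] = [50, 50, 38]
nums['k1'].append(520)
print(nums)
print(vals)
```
{'k1': [7, 5, 520], 'k2': [5, 2]}
{'k1': [7, 5, 520], 'k2': [5, 2], 'k3': [50, 50, 38]}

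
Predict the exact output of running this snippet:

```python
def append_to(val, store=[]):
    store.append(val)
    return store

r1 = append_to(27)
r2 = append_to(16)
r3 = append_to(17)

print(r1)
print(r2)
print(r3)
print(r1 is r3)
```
[27, 16, 17]
[27, 16, 17]
[27, 16, 17]
True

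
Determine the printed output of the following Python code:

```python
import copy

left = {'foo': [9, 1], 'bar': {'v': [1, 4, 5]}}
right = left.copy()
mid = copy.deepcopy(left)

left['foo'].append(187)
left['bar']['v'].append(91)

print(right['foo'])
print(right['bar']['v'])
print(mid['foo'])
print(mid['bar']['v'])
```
[9, 1, 187]
[1, 4, 5, 91]
[9, 1]
[1, 4, 5]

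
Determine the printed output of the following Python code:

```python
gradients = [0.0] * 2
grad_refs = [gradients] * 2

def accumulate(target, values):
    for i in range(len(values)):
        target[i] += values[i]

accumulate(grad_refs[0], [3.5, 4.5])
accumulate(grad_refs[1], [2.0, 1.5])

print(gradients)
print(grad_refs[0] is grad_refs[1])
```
[5.5, 6.0]
True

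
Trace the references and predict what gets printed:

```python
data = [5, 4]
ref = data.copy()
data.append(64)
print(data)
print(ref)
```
[5, 4, 64]
[5, 4]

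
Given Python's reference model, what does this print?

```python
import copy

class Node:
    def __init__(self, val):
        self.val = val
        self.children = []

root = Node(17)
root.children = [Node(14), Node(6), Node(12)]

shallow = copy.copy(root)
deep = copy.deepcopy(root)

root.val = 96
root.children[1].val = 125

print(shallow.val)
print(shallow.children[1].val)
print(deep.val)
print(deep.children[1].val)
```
17
125
17
6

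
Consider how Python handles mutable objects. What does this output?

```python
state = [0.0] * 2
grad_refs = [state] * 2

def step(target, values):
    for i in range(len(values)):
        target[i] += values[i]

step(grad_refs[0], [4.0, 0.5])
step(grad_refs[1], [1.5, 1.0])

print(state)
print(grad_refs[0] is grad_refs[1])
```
[5.5, 1.5]
True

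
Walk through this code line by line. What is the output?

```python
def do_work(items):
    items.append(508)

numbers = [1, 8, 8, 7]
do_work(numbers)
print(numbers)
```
[1, 8, 8, 7, 508]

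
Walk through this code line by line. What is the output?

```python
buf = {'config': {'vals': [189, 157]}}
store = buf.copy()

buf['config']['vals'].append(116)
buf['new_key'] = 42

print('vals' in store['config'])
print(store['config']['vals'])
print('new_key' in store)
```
True
[189, 157, 116]
False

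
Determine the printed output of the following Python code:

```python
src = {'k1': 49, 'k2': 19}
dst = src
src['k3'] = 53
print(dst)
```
{'k1': 49, 'k2': 19, 'k3': 53}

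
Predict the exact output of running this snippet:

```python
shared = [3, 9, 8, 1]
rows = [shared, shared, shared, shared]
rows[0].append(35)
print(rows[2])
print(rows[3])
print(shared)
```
[3, 9, 8, 1, 35]
[3, 9, 8, 1, 35]
[3, 9, 8, 1, 35]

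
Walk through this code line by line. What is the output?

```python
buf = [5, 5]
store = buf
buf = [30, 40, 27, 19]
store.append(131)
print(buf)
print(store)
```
[30, 40, 27, 19]
[5, 5, 131]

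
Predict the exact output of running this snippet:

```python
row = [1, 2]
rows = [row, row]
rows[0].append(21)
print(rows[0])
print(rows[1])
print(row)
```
[1, 2, 21]
[1, 2, 21]
[1, 2, 21]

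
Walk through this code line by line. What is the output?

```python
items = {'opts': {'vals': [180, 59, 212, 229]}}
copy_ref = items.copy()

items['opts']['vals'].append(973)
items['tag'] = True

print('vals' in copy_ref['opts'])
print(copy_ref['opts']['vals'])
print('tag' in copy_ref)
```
True
[180, 59, 212, 229, 973]
False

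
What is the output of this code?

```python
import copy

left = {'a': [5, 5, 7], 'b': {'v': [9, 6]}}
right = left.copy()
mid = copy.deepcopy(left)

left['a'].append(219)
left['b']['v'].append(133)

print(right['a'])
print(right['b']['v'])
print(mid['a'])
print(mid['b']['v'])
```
[5, 5, 7, 219]
[9, 6, 133]
[5, 5, 7]
[9, 6]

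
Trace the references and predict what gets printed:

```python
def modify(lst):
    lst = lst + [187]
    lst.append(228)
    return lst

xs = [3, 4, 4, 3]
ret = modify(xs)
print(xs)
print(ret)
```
[3, 4, 4, 3]
[3, 4, 4, 3, 187, 228]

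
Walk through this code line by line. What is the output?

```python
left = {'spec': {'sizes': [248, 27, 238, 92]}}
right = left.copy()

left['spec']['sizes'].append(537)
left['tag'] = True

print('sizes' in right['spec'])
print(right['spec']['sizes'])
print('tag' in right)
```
True
[248, 27, 238, 92, 537]
False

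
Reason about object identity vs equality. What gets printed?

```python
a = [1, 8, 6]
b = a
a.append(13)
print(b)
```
[1, 8, 6, 13]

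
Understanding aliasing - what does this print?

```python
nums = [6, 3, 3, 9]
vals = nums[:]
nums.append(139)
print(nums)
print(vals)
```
[6, 3, 3, 9, 139]
[6, 3, 3, 9]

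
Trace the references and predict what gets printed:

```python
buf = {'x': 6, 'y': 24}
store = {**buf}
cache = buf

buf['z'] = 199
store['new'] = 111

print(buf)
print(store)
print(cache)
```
{'x': 6, 'y': 24, 'z': 199}
{'x': 6, 'y': 24, 'new': 111}
{'x': 6, 'y': 24, 'z': 199}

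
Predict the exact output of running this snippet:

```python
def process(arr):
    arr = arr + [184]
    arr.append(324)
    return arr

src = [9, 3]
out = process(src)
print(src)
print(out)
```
[9, 3]
[9, 3, 184, 324]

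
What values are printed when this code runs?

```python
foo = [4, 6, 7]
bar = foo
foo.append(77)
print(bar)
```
[4, 6, 7, 77]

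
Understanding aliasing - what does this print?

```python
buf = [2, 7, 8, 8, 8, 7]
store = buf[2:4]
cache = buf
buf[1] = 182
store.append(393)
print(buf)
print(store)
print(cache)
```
[2, 182, 8, 8, 8, 7]
[8, 8, 393]
[2, 182, 8, 8, 8, 7]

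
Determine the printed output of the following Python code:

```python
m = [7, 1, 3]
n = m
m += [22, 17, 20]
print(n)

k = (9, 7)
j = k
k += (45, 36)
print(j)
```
[7, 1, 3, 22, 17, 20]
(9, 7)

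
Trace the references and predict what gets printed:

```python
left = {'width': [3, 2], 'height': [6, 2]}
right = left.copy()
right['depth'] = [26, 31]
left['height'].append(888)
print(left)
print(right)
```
{'width': [3, 2], 'height': [6, 2, 888]}
{'width': [3, 2], 'height': [6, 2, 888], 'depth': [26, 31]}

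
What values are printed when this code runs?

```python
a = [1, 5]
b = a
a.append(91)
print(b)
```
[1, 5, 91]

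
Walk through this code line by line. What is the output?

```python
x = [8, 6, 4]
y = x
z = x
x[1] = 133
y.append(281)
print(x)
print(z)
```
[8, 133, 4, 281]
[8, 133, 4, 281]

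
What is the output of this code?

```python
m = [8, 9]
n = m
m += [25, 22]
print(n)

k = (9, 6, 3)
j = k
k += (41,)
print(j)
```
[8, 9, 25, 22]
(9, 6, 3)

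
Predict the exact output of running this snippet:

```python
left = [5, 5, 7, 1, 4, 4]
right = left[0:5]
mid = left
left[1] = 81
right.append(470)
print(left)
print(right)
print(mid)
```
[5, 81, 7, 1, 4, 4]
[5, 5, 7, 1, 4, 470]
[5, 81, 7, 1, 4, 4]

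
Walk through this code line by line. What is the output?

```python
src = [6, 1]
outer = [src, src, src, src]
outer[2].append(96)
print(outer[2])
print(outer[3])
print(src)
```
[6, 1, 96]
[6, 1, 96]
[6, 1, 96]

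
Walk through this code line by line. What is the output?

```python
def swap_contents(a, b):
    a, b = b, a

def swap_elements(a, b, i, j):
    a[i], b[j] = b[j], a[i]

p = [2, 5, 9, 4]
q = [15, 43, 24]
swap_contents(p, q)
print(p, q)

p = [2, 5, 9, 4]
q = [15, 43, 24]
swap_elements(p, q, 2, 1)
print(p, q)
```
[2, 5, 9, 4] [15, 43, 24]
[2, 5, 43, 4] [15, 9, 24]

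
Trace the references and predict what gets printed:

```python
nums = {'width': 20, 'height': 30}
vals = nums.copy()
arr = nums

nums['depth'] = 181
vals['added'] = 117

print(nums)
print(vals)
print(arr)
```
{'width': 20, 'height': 30, 'depth': 181}
{'width': 20, 'height': 30, 'added': 117}
{'width': 20, 'height': 30, 'depth': 181}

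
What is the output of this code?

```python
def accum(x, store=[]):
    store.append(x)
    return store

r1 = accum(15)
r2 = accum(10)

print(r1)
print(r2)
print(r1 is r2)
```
[15, 10]
[15, 10]
True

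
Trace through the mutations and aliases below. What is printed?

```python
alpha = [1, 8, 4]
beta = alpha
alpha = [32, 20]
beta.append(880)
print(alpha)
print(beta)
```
[32, 20]
[1, 8, 4, 880]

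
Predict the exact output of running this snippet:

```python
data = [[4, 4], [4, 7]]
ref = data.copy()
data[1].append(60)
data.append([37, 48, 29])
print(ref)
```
[[4, 4], [4, 7, 60]]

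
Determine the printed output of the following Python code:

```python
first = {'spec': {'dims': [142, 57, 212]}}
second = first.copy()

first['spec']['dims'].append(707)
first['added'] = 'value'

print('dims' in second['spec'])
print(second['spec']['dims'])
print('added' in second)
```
True
[142, 57, 212, 707]
False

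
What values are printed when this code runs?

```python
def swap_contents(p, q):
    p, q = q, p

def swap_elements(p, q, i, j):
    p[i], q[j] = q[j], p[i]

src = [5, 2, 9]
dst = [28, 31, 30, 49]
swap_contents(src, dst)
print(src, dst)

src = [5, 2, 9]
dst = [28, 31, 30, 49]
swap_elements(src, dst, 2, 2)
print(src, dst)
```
[5, 2, 9] [28, 31, 30, 49]
[5, 2, 30] [28, 31, 9, 49]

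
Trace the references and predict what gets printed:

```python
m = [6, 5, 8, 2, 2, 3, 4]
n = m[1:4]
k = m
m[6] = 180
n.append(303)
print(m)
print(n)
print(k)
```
[6, 5, 8, 2, 2, 3, 180]
[5, 8, 2, 303]
[6, 5, 8, 2, 2, 3, 180]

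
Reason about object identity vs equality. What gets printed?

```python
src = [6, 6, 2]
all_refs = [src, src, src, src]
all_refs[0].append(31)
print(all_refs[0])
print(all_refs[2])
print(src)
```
[6, 6, 2, 31]
[6, 6, 2, 31]
[6, 6, 2, 31]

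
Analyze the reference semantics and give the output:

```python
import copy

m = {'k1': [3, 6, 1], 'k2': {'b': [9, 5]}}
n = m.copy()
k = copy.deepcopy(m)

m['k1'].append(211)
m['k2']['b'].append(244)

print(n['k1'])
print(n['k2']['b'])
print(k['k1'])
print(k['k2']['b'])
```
[3, 6, 1, 211]
[9, 5, 244]
[3, 6, 1]
[9, 5]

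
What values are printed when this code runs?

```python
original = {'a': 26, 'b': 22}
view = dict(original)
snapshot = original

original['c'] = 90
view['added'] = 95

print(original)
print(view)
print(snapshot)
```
{'a': 26, 'b': 22, 'c': 90}
{'a': 26, 'b': 22, 'added': 95}
{'a': 26, 'b': 22, 'c': 90}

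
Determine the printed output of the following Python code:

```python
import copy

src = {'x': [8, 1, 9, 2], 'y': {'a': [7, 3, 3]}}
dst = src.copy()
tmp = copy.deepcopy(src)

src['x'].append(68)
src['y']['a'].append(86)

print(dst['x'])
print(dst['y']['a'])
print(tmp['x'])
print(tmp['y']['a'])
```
[8, 1, 9, 2, 68]
[7, 3, 3, 86]
[8, 1, 9, 2]
[7, 3, 3]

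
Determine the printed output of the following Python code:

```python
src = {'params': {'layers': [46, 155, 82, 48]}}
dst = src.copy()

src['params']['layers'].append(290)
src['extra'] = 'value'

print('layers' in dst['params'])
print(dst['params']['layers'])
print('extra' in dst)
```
True
[46, 155, 82, 48, 290]
False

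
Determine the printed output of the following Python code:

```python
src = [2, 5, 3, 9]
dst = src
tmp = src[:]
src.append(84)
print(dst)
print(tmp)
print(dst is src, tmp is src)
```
[2, 5, 3, 9, 84]
[2, 5, 3, 9]
True False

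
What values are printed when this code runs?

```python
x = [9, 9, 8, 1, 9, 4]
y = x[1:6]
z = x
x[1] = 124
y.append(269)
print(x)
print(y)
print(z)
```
[9, 124, 8, 1, 9, 4]
[9, 8, 1, 9, 4, 269]
[9, 124, 8, 1, 9, 4]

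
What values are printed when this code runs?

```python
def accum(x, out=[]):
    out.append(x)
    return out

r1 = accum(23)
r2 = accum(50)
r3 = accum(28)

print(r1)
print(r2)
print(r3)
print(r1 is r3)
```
[23, 50, 28]
[23, 50, 28]
[23, 50, 28]
True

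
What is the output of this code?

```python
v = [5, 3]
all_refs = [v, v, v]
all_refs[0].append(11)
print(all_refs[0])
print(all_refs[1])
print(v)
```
[5, 3, 11]
[5, 3, 11]
[5, 3, 11]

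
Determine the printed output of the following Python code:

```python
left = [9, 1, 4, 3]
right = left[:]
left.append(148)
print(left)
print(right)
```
[9, 1, 4, 3, 148]
[9, 1, 4, 3]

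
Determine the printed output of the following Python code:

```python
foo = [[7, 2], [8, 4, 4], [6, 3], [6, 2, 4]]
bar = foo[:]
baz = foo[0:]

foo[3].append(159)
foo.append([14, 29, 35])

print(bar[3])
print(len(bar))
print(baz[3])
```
[6, 2, 4, 159]
4
[6, 2, 4, 159]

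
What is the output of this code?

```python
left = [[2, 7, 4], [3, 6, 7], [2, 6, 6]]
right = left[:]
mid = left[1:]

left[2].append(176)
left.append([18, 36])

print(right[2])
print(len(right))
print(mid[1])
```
[2, 6, 6, 176]
3
[2, 6, 6, 176]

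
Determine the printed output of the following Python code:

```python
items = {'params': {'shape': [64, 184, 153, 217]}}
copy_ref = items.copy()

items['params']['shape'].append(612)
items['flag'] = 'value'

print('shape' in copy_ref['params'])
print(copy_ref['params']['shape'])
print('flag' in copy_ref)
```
True
[64, 184, 153, 217, 612]
False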